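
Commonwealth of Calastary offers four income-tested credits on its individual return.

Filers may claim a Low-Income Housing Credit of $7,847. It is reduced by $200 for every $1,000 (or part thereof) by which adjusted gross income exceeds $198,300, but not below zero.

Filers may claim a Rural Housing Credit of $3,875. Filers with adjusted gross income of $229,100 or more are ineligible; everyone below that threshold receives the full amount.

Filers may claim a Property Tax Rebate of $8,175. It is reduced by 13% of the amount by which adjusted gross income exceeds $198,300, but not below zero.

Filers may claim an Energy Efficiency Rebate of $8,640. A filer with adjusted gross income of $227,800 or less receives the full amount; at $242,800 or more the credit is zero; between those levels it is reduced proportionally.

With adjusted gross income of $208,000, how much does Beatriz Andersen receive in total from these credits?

$25,276

Low-Income Housing Credit: income exceeds $198,300 by $9,700, which is 10 full-or-partial $1,000 increments; reduction = 10 × $200 = $2,000, leaving $5,847.
Rural Housing Credit: $208,000 is below the $229,100 cutoff, so the full $3,875 applies.
Property Tax Rebate: 13% of the $9,700 excess over $198,300 is $1,261; credit = $8,175 − $1,261 = $6,914.
Energy Efficiency Rebate: $208,000 is at or below the $227,800 threshold, so the full $8,640 applies.
Total: $5,847 + $3,875 + $6,914 + $8,640 = $25,276.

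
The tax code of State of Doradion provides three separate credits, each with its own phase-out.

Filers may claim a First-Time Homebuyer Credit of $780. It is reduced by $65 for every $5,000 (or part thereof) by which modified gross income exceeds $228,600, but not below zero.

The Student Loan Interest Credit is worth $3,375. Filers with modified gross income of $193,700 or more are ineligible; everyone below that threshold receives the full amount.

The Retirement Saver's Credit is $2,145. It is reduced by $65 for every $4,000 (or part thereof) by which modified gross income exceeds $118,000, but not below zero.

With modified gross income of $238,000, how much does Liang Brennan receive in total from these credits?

First-Time Homebuyer Credit: income exceeds $228,600 by $9,400, which is 2 full-or-partial $5,000 increments; reduction = 2 × $65 = $130, leaving $650.
Student Loan Interest Credit: $238,000 meets or exceeds the $193,700 cutoff, so the credit is $0.
Retirement Saver's Credit: income exceeds $118,000 by $120,000, which is 30 full-or-partial $4,000 increments; reduction = 30 × $65 = $1,950, leaving $195.
Total: $650 + $0 + $195 = $845.

$845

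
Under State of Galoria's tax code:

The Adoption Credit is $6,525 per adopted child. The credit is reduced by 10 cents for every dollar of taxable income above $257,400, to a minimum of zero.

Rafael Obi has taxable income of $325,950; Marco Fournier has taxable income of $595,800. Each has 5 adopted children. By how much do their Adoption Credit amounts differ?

$25,770

Rafael ($325,950): Adoption Credit: base = 5 × $6,525 = $32,625. 10% of the $68,550 excess over $257,400 is $6,855; credit = $32,625 − $6,855 = $25,770.
Marco ($595,800): Adoption Credit: base = 5 × $6,525 = $32,625. 10% of the $338,400 excess over $257,400 is $33,840 ≥ base, so the credit is $0.
Difference: |$25,770 − $0| = $25,770.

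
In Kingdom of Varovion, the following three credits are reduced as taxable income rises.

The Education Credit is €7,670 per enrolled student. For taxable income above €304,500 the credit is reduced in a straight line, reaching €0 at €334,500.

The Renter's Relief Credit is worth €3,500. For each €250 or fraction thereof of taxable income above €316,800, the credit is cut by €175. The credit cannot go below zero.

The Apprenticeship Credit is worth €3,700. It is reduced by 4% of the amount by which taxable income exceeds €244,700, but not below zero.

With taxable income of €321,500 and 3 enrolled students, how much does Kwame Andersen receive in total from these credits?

Education Credit: base = 3 × €7,670 = €23,010. €321,500 is €17,000 into a €30,000 phase-out range, leaving 13,000/30,000 of the credit: €23,010 × 13,000/30,000 = €9,971.
Renter's Relief Credit: income exceeds €316,800 by €4,700, which is 19 full-or-partial €250 increments; reduction = 19 × €175 = €3,325, leaving €175.
Apprenticeship Credit: 4% of the €76,800 excess over €244,700 is €3,072; credit = €3,700 − €3,072 = €628.
Total: €9,971 + €175 + €628 = €10,774.

€10,774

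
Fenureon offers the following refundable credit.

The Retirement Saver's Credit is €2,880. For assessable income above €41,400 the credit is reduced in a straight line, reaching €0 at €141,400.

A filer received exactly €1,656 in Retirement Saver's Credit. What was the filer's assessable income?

€83,900

€1,656 is 1,656/2,880 of the full €2,880, so 1,224/2,880 of the €100,000 range has been used: income = €41,400 + €100,000 × 1,224/2,880 = €83,900.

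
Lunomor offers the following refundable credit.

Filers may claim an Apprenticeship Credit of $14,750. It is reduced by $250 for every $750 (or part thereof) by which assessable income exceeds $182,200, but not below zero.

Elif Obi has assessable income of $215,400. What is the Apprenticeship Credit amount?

Apprenticeship Credit: income exceeds $182,200 by $33,200, which is 45 full-or-partial $750 increments; reduction = 45 × $250 = $11,250, leaving $3,500.

$3,500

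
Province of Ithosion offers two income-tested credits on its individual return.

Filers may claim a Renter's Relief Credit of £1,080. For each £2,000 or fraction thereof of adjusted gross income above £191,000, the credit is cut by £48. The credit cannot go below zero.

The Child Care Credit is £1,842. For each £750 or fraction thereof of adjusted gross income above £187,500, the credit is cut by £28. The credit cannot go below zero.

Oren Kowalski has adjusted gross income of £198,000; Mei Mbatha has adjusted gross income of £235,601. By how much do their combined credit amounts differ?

£2,316

Oren (£198,000): Renter's Relief Credit: income exceeds £191,000 by £7,000, which is 4 full-or-partial £2,000 increments; reduction = 4 × £48 = £192, leaving £888. Child Care Credit: income exceeds £187,500 by £10,500, which is 14 full-or-partial £750 increments; reduction = 14 × £28 = £392, leaving £1,450. total £888 + £1,450 = £2,338
Mei (£235,601): Renter's Relief Credit: income exceeds £191,000 by £44,601 → 23 increments × £48 = £1,104 ≥ base, so the credit is £0. Child Care Credit: income exceeds £187,500 by £48,101, which is 65 full-or-partial £750 increments; reduction = 65 × £28 = £1,820, leaving £22. total £0 + £22 = £22
Difference: |£2,338 − £22| = £2,316.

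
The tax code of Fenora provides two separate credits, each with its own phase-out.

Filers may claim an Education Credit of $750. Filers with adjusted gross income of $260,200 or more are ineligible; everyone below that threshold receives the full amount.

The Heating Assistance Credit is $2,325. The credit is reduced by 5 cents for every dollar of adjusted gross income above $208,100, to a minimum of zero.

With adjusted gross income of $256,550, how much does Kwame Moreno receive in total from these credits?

$750

Education Credit: $256,550 is below the $260,200 cutoff, so the full $750 applies.
Heating Assistance Credit: 5% of the $48,450 excess over $208,100 is $2,422.50 ≥ base, so the credit is $0.
Total: $750 + $0 = $750.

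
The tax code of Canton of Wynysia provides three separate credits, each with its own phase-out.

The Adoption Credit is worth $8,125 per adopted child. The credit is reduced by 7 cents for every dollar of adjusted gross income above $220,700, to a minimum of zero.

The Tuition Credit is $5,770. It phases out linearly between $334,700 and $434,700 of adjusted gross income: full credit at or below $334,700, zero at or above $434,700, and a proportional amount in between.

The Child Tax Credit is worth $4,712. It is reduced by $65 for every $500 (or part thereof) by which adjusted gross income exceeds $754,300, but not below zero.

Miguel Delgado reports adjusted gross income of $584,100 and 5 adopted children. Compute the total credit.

Adoption Credit: base = 5 × $8,125 = $40,625. 7% of the $363,400 excess over $220,700 is $25,438; credit = $40,625 − $25,438 = $15,187.
Tuition Credit: $584,100 is at or above $434,700, so the credit is $0.
Child Tax Credit: $584,100 is at or below the $754,300 threshold, so the full $4,712 applies.
Total: $15,187 + $0 + $4,712 = $19,899.

$19,899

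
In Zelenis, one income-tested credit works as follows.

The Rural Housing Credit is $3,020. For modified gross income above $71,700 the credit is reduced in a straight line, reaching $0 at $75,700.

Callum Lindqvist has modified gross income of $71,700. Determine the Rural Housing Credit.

$3,020

Rural Housing Credit: $71,700 is at or below the $71,700 threshold, so the full $3,020 applies.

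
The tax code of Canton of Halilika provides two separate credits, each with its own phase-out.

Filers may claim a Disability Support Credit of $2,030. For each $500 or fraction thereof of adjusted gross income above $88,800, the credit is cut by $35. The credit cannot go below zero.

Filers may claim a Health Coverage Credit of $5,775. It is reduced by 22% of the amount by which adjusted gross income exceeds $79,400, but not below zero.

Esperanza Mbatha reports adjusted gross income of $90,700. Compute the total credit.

Disability Support Credit: income exceeds $88,800 by $1,900, which is 4 full-or-partial $500 increments; reduction = 4 × $35 = $140, leaving $1,890.
Health Coverage Credit: 22% of the $11,300 excess over $79,400 is $2,486; credit = $5,775 − $2,486 = $3,289.
Total: $1,890 + $3,289 = $5,179.

$5,179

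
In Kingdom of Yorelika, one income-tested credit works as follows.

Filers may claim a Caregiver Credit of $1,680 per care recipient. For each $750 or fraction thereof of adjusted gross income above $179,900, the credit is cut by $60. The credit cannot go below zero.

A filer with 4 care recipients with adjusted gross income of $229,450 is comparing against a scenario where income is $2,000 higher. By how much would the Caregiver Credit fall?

At $229,450 — base = 4 × $1,680 = $6,720. income exceeds $179,900 by $49,550, which is 67 full-or-partial $750 increments; reduction = 67 × $60 = $4,020, leaving $2,700.
At $231,450 — base = 4 × $1,680 = $6,720. income exceeds $179,900 by $51,550, which is 69 full-or-partial $750 increments; reduction = 69 × $60 = $4,140, leaving $2,580.
Lost: $2,700 − $2,580 = $120.

$120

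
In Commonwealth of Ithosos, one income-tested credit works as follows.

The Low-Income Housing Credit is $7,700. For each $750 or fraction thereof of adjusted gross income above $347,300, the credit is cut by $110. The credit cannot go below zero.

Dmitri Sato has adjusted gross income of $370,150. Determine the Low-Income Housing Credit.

Low-Income Housing Credit: income exceeds $347,300 by $22,850, which is 31 full-or-partial $750 increments; reduction = 31 × $110 = $3,410, leaving $4,290.

$4,290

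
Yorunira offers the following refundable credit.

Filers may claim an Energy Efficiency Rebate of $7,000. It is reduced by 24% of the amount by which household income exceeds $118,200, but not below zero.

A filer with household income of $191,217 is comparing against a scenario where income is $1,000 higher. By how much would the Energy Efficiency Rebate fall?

$0

At $191,217 — 24% of the $73,017 excess over $118,200 is $17,524.08 ≥ base, so the credit is $0.
At $192,217 — 24% of the $74,017 excess over $118,200 is $17,764.08 ≥ base, so the credit is $0.
Lost: $0 − $0 = $0.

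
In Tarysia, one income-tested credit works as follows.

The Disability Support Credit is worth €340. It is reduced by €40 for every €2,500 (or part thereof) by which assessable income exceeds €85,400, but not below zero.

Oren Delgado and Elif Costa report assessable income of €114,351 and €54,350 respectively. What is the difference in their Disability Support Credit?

€340

Oren (€114,351): Disability Support Credit: income exceeds €85,400 by €28,951 → 12 increments × €40 = €480 ≥ base, so the credit is €0.
Elif (€54,350): Disability Support Credit: €54,350 is at or below the €85,400 threshold, so the full €340 applies.
Difference: |€0 − €340| = €340.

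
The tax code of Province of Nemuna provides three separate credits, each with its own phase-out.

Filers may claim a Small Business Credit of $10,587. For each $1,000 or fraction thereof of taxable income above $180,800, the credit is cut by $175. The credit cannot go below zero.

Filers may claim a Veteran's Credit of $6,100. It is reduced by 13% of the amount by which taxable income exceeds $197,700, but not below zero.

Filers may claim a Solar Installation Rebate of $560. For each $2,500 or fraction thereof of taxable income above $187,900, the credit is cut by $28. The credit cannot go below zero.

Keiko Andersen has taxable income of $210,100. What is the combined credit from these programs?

$10,133

Small Business Credit: income exceeds $180,800 by $29,300, which is 30 full-or-partial $1,000 increments; reduction = 30 × $175 = $5,250, leaving $5,337.
Veteran's Credit: 13% of the $12,400 excess over $197,700 is $1,612; credit = $6,100 − $1,612 = $4,488.
Solar Installation Rebate: income exceeds $187,900 by $22,200, which is 9 full-or-partial $2,500 increments; reduction = 9 × $28 = $252, leaving $308.
Total: $5,337 + $4,488 + $308 = $10,133.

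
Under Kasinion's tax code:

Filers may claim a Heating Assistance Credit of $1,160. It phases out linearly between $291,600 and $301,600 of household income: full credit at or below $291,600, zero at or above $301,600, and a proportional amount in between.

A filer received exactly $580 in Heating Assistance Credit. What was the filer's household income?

$296,600

$580 is 580/1,160 of the full $1,160, so 580/1,160 of the $10,000 range has been used: income = $291,600 + $10,000 × 580/1,160 = $296,600.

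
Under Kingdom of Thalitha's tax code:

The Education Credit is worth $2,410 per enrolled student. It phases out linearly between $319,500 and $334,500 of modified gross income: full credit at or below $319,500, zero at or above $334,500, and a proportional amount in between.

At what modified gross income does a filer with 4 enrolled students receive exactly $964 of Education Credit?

Full credit = 4 × $2,410 = $9,640.
$964 is 964/9,640 of the full $9,640, so 8,676/9,640 of the $15,000 range has been used: income = $319,500 + $15,000 × 8,676/9,640 = $333,000.

$333,000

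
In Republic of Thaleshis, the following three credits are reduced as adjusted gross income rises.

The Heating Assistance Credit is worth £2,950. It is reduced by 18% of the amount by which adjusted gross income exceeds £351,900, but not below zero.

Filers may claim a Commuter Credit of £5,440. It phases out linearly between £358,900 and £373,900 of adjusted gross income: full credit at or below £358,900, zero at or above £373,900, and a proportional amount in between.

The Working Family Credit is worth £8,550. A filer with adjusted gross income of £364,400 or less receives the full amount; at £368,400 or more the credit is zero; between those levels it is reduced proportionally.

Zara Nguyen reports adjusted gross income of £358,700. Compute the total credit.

£15,716

Heating Assistance Credit: 18% of the £6,800 excess over £351,900 is £1,224; credit = £2,950 − £1,224 = £1,726.
Commuter Credit: £358,700 is at or below the £358,900 threshold, so the full £5,440 applies.
Working Family Credit: £358,700 is at or below the £364,400 threshold, so the full £8,550 applies.
Total: £1,726 + £5,440 + £8,550 = £15,716.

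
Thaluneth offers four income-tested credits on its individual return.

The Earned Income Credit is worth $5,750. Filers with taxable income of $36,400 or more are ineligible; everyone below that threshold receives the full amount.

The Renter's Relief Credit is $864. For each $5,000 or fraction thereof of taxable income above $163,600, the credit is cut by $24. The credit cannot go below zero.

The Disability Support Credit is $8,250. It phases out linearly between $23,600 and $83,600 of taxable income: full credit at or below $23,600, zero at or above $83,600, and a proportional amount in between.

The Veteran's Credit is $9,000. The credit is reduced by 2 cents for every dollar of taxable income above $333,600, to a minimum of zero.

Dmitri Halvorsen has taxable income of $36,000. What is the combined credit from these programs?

Earned Income Credit: $36,000 is below the $36,400 cutoff, so the full $5,750 applies.
Renter's Relief Credit: $36,000 is at or below the $163,600 threshold, so the full $864 applies.
Disability Support Credit: $36,000 is $12,400 into a $60,000 phase-out range, leaving 47,600/60,000 of the credit: $8,250 × 47,600/60,000 = $6,545.
Veteran's Credit: $36,000 is at or below the $333,600 threshold, so the full $9,000 applies.
Total: $5,750 + $864 + $6,545 + $9,000 = $22,159.

$22,159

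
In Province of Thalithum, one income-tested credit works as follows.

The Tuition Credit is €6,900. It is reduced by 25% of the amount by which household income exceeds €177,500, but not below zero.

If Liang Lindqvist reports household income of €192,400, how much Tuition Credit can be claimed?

Tuition Credit: 25% of the €14,900 excess over €177,500 is €3,725; credit = €6,900 − €3,725 = €3,175.

€3,175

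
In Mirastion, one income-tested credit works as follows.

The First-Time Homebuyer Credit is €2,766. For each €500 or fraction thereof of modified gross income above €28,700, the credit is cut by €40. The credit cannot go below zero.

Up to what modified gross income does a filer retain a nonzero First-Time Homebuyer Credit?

After 69 increments the reduction is 69 × €40 = €2,760, leaving €6; one more increment wipes it out. Increment 69 ends at excess 69 × €500 = €34,500, so the highest qualifying income is €28,700 + €34,500 = €63,200.

€63,200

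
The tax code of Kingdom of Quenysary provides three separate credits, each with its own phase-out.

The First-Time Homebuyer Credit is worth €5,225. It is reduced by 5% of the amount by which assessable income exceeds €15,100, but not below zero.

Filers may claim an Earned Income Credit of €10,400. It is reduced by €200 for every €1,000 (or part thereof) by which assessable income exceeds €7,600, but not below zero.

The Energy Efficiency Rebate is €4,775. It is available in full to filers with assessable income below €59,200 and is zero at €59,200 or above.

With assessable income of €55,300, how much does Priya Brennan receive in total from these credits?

€8,790

First-Time Homebuyer Credit: 5% of the €40,200 excess over €15,100 is €2,010; credit = €5,225 − €2,010 = €3,215.
Earned Income Credit: income exceeds €7,600 by €47,700, which is 48 full-or-partial €1,000 increments; reduction = 48 × €200 = €9,600, leaving €800.
Energy Efficiency Rebate: €55,300 is below the €59,200 cutoff, so the full €4,775 applies.
Total: €3,215 + €800 + €4,775 = €8,790.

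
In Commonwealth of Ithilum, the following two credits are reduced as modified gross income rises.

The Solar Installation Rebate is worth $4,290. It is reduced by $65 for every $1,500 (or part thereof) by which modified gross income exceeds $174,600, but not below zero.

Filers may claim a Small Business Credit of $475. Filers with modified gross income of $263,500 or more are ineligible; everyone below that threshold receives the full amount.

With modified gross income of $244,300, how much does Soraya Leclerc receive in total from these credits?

$1,710

Solar Installation Rebate: income exceeds $174,600 by $69,700, which is 47 full-or-partial $1,500 increments; reduction = 47 × $65 = $3,055, leaving $1,235.
Small Business Credit: $244,300 is below the $263,500 cutoff, so the full $475 applies.
Total: $1,235 + $475 = $1,710.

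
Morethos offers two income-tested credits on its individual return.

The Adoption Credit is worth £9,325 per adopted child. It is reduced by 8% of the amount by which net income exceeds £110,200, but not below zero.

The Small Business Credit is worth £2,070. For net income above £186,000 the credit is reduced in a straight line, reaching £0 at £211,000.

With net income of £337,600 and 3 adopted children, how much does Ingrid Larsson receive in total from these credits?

Adoption Credit: base = 3 × £9,325 = £27,975. 8% of the £227,400 excess over £110,200 is £18,192; credit = £27,975 − £18,192 = £9,783.
Small Business Credit: £337,600 is at or above £211,000, so the credit is £0.
Total: £9,783 + £0 = £9,783.

£9,783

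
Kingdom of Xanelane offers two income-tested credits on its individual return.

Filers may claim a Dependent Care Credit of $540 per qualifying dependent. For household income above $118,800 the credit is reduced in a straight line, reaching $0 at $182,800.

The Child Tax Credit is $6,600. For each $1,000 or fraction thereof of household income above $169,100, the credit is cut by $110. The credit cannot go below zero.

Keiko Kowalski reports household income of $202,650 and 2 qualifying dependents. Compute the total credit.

$2,860

Dependent Care Credit: base = 2 × $540 = $1,080. $202,650 is at or above $182,800, so the credit is $0.
Child Tax Credit: income exceeds $169,100 by $33,550, which is 34 full-or-partial $1,000 increments; reduction = 34 × $110 = $3,740, leaving $2,860.
Total: $0 + $2,860 = $2,860.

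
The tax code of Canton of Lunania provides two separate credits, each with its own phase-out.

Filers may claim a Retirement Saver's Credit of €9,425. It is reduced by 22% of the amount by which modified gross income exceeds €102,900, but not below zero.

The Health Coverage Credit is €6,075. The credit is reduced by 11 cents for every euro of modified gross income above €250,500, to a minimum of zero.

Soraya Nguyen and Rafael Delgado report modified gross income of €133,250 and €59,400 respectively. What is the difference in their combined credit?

€6,677

Soraya (€133,250): Retirement Saver's Credit: 22% of the €30,350 excess over €102,900 is €6,677; credit = €9,425 − €6,677 = €2,748. Health Coverage Credit: €133,250 is at or below the €250,500 threshold, so the full €6,075 applies. total €2,748 + €6,075 = €8,823
Rafael (€59,400): Retirement Saver's Credit: €59,400 is at or below the €102,900 threshold, so the full €9,425 applies. Health Coverage Credit: €59,400 is at or below the €250,500 threshold, so the full €6,075 applies. total €9,425 + €6,075 = €15,500
Difference: |€8,823 − €15,500| = €6,677.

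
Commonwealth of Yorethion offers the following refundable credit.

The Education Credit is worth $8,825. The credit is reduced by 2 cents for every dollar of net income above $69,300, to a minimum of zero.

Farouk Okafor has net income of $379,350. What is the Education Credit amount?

Education Credit: 2% of the $310,050 excess over $69,300 is $6,201; credit = $8,825 − $6,201 = $2,624.

$2,624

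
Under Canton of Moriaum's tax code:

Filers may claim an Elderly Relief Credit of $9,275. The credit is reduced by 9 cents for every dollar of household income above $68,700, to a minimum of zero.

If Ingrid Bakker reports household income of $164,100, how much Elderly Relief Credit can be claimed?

Elderly Relief Credit: 9% of the $95,400 excess over $68,700 is $8,586; credit = $9,275 − $8,586 = $689.

$689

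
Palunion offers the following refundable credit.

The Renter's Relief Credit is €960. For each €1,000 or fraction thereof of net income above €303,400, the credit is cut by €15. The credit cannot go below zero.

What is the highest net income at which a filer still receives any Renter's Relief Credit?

After 63 increments the reduction is 63 × €15 = €945, leaving €15; one more increment wipes it out. Increment 63 ends at excess 63 × €1,000 = €63,000, so the highest qualifying income is €303,400 + €63,000 = €366,400.

€366,400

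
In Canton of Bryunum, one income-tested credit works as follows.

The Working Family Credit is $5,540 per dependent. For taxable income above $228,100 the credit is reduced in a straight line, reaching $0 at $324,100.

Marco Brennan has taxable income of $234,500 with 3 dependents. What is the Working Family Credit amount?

Working Family Credit: base = 3 × $5,540 = $16,620. $234,500 is $6,400 into a $96,000 phase-out range, leaving 89,600/96,000 of the credit: $16,620 × 89,600/96,000 = $15,512.

$15,512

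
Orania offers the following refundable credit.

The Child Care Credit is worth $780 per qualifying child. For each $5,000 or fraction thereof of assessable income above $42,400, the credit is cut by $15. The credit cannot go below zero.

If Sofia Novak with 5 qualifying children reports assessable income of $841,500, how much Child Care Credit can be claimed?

Child Care Credit: base = 5 × $780 = $3,900. income exceeds $42,400 by $799,100, which is 160 full-or-partial $5,000 increments; reduction = 160 × $15 = $2,400, leaving $1,500.

$1,500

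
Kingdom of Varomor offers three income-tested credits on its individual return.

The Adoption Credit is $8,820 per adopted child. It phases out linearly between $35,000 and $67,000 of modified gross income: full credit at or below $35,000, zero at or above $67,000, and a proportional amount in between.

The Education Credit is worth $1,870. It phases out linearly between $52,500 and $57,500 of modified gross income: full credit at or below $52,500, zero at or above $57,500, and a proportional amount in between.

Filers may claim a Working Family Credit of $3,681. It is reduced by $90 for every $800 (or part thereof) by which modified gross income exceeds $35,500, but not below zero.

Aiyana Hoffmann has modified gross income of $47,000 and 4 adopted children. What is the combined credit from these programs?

$26,251

Adoption Credit: base = 4 × $8,820 = $35,280. $47,000 is $12,000 into a $32,000 phase-out range, leaving 20,000/32,000 of the credit: $35,280 × 20,000/32,000 = $22,050.
Education Credit: $47,000 is at or below the $52,500 threshold, so the full $1,870 applies.
Working Family Credit: income exceeds $35,500 by $11,500, which is 15 full-or-partial $800 increments; reduction = 15 × $90 = $1,350, leaving $2,331.
Total: $22,050 + $1,870 + $2,331 = $26,251.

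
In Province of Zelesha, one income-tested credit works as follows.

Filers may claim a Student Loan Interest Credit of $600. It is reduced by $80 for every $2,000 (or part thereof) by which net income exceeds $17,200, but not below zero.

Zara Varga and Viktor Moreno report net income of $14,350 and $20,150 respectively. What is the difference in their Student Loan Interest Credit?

Zara ($14,350): Student Loan Interest Credit: $14,350 is at or below the $17,200 threshold, so the full $600 applies.
Viktor ($20,150): Student Loan Interest Credit: income exceeds $17,200 by $2,950, which is 2 full-or-partial $2,000 increments; reduction = 2 × $80 = $160, leaving $440.
Difference: |$600 − $440| = $160.

$160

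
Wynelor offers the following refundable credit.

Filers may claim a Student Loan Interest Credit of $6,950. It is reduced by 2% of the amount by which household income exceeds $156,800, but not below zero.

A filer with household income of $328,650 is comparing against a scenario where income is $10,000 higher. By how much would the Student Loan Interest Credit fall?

At $328,650 — 2% of the $171,850 excess over $156,800 is $3,437; credit = $6,950 − $3,437 = $3,513.
At $338,650 — 2% of the $181,850 excess over $156,800 is $3,637; credit = $6,950 − $3,637 = $3,313.
Lost: $3,513 − $3,313 = $200.

$200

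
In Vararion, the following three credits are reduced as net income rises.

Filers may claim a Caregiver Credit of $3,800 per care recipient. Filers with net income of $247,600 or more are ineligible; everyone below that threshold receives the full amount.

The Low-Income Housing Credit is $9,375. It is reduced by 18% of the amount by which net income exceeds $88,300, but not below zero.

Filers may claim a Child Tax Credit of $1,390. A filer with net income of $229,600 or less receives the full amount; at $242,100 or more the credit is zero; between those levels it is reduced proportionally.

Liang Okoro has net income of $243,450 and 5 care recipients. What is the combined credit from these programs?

Caregiver Credit: base = 5 × $3,800 = $19,000. $243,450 is below the $247,600 cutoff, so the full $19,000 applies.
Low-Income Housing Credit: 18% of the $155,150 excess over $88,300 is $27,927 ≥ base, so the credit is $0.
Child Tax Credit: $243,450 is at or above $242,100, so the credit is $0.
Total: $19,000 + $0 + $0 = $19,000.

$19,000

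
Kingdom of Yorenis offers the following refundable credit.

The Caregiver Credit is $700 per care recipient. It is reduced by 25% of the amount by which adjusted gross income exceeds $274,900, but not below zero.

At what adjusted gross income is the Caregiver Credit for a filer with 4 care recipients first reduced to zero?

Full credit = 4 × $700 = $2,800.
The credit falls by 25% of each dollar above $274,900, so it reaches zero when the excess is $2,800 / 25% = $11,200: income = $274,900 + $11,200 = $286,100.

$286,100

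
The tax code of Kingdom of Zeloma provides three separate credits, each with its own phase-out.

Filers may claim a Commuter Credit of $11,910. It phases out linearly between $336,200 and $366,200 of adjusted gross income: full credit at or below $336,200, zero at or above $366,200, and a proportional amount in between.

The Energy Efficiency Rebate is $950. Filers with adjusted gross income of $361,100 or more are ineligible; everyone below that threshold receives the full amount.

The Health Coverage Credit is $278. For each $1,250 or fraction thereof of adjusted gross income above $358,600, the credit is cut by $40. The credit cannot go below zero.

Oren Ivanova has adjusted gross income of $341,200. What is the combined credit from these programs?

$11,153

Commuter Credit: $341,200 is $5,000 into a $30,000 phase-out range, leaving 25,000/30,000 of the credit: $11,910 × 25,000/30,000 = $9,925.
Energy Efficiency Rebate: $341,200 is below the $361,100 cutoff, so the full $950 applies.
Health Coverage Credit: $341,200 is at or below the $358,600 threshold, so the full $278 applies.
Total: $9,925 + $950 + $278 = $11,153.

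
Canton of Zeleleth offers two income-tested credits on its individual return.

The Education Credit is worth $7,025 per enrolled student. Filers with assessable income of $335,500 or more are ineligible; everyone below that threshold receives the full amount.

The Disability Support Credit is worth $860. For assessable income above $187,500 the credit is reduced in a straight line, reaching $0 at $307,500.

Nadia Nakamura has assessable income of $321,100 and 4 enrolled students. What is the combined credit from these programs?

Education Credit: base = 4 × $7,025 = $28,100. $321,100 is below the $335,500 cutoff, so the full $28,100 applies.
Disability Support Credit: $321,100 is at or above $307,500, so the credit is $0.
Total: $28,100 + $0 = $28,100.

$28,100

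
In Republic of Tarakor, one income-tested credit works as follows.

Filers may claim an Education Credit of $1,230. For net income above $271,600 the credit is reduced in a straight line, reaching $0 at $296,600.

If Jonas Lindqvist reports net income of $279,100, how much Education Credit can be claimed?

Education Credit: $279,100 is $7,500 into a $25,000 phase-out range, leaving 17,500/25,000 of the credit: $1,230 × 17,500/25,000 = $861.

$861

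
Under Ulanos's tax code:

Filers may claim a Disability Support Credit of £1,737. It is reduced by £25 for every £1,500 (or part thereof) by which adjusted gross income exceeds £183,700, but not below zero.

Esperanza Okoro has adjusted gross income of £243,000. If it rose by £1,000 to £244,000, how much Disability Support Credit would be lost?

£25

At £243,000 — income exceeds £183,700 by £59,300, which is 40 full-or-partial £1,500 increments; reduction = 40 × £25 = £1,000, leaving £737.
At £244,000 — income exceeds £183,700 by £60,300, which is 41 full-or-partial £1,500 increments; reduction = 41 × £25 = £1,025, leaving £712.
Lost: £737 − £712 = £25.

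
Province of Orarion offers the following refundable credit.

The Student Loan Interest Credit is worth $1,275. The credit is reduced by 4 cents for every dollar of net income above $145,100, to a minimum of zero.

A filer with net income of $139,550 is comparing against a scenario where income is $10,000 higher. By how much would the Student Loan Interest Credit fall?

At $139,550 — $139,550 is at or below the $145,100 threshold, so the full $1,275 applies.
At $149,550 — 4% of the $4,450 excess over $145,100 is $178; credit = $1,275 − $178 = $1,097.
Lost: $1,275 − $1,097 = $178.

$178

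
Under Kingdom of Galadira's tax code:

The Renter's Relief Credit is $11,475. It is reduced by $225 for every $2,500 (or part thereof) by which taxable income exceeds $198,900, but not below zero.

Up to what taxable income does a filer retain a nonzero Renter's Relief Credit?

After 50 increments the reduction is 50 × $225 = $11,250, leaving $225; one more increment wipes it out. Increment 50 ends at excess 50 × $2,500 = $125,000, so the highest qualifying income is $198,900 + $125,000 = $323,900.

$323,900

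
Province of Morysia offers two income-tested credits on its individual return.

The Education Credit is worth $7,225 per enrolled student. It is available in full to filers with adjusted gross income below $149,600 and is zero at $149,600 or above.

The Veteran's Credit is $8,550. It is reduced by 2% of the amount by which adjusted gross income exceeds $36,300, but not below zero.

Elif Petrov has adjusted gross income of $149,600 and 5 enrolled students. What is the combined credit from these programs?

Education Credit: base = 5 × $7,225 = $36,125. $149,600 meets or exceeds the $149,600 cutoff, so the credit is $0.
Veteran's Credit: 2% of the $113,300 excess over $36,300 is $2,266; credit = $8,550 − $2,266 = $6,284.
Total: $0 + $6,284 = $6,284.

$6,284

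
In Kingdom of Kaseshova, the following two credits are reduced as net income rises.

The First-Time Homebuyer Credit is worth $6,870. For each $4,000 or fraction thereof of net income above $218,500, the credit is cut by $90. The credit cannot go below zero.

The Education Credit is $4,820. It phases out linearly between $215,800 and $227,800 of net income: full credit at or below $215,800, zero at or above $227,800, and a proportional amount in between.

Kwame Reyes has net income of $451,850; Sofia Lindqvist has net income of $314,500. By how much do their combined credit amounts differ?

$3,150

Kwame ($451,850): First-Time Homebuyer Credit: income exceeds $218,500 by $233,350, which is 59 full-or-partial $4,000 increments; reduction = 59 × $90 = $5,310, leaving $1,560. Education Credit: $451,850 is at or above $227,800, so the credit is $0. total $1,560 + $0 = $1,560
Sofia ($314,500): First-Time Homebuyer Credit: income exceeds $218,500 by $96,000, which is 24 full-or-partial $4,000 increments; reduction = 24 × $90 = $2,160, leaving $4,710. Education Credit: $314,500 is at or above $227,800, so the credit is $0. total $4,710 + $0 = $4,710
Difference: |$1,560 − $4,710| = $3,150.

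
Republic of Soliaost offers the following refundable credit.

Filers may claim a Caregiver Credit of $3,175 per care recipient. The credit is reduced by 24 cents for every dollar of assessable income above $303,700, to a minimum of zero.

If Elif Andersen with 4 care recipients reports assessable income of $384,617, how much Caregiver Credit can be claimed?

Caregiver Credit: base = 4 × $3,175 = $12,700. 24% of the $80,917 excess over $303,700 is $19,420.08 ≥ base, so the credit is $0.

$0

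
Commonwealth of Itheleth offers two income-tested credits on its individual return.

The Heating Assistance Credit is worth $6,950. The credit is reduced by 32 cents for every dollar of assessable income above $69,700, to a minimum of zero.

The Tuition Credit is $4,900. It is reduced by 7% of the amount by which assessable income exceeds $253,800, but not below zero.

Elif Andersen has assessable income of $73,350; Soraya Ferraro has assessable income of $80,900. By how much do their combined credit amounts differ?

$2,416

Elif ($73,350): Heating Assistance Credit: 32% of the $3,650 excess over $69,700 is $1,168; credit = $6,950 − $1,168 = $5,782. Tuition Credit: $73,350 is at or below the $253,800 threshold, so the full $4,900 applies. total $5,782 + $4,900 = $10,682
Soraya ($80,900): Heating Assistance Credit: 32% of the $11,200 excess over $69,700 is $3,584; credit = $6,950 − $3,584 = $3,366. Tuition Credit: $80,900 is at or below the $253,800 threshold, so the full $4,900 applies. total $3,366 + $4,900 = $8,266
Difference: |$10,682 − $8,266| = $2,416.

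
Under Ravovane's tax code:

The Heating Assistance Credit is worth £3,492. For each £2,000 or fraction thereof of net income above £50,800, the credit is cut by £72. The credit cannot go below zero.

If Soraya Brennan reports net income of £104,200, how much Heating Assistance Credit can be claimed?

£1,548

Heating Assistance Credit: income exceeds £50,800 by £53,400, which is 27 full-or-partial £2,000 increments; reduction = 27 × £72 = £1,944, leaving £1,548.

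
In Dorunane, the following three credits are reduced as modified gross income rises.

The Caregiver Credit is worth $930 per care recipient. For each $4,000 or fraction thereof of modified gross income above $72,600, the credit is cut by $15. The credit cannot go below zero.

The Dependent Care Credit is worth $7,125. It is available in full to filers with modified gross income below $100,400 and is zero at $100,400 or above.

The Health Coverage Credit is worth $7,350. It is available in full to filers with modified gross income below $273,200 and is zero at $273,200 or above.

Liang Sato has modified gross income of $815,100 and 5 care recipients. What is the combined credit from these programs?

$1,860

Caregiver Credit: base = 5 × $930 = $4,650. income exceeds $72,600 by $742,500, which is 186 full-or-partial $4,000 increments; reduction = 186 × $15 = $2,790, leaving $1,860.
Dependent Care Credit: $815,100 meets or exceeds the $100,400 cutoff, so the credit is $0.
Health Coverage Credit: $815,100 meets or exceeds the $273,200 cutoff, so the credit is $0.
Total: $1,860 + $0 + $0 = $1,860.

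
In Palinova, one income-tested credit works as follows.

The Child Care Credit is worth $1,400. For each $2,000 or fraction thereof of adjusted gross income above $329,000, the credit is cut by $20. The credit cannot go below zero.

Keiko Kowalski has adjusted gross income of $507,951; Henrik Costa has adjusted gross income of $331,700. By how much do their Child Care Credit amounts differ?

Keiko ($507,951): Child Care Credit: income exceeds $329,000 by $178,951 → 90 increments × $20 = $1,800 ≥ base, so the credit is $0.
Henrik ($331,700): Child Care Credit: income exceeds $329,000 by $2,700, which is 2 full-or-partial $2,000 increments; reduction = 2 × $20 = $40, leaving $1,360.
Difference: |$0 − $1,360| = $1,360.

$1,360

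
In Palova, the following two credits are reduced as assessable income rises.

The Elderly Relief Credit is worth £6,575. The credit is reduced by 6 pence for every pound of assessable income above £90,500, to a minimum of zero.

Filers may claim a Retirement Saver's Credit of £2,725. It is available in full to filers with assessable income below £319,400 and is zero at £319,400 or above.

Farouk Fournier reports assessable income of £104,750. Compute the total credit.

Elderly Relief Credit: 6% of the £14,250 excess over £90,500 is £855; credit = £6,575 − £855 = £5,720.
Retirement Saver's Credit: £104,750 is below the £319,400 cutoff, so the full £2,725 applies.
Total: £5,720 + £2,725 = £8,445.

£8,445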